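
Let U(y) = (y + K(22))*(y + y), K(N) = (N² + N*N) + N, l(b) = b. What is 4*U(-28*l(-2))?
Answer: 468608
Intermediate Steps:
K(N) = N + 2*N² (K(N) = (N² + N²) + N = 2*N² + N = N + 2*N²)
U(y) = 2*y*(990 + y) (U(y) = (y + 22*(1 + 2*22))*(y + y) = (y + 22*(1 + 44))*(2*y) = (y + 22*45)*(2*y) = (y + 990)*(2*y) = (990 + y)*(2*y) = 2*y*(990 + y))
4*U(-28*l(-2)) = 4*(2*(-28*(-2))*(990 - 28*(-2))) = 4*(2*56*(990 + 56)) = 4*(2*56*1046) = 4*117152 = 468608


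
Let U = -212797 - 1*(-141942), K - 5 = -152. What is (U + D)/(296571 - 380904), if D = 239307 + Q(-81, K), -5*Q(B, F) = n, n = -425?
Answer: -56179/28111 ≈ -1.9985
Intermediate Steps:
K = -147 (K = 5 - 152 = -147)
Q(B, F) = 85 (Q(B, F) = -⅕*(-425) = 85)
U = -70855 (U = -212797 + 141942 = -70855)
D = 239392 (D = 239307 + 85 = 239392)
(U + D)/(296571 - 380904) = (-70855 + 239392)/(296571 - 380904) = 168537/(-84333) = 168537*(-1/84333) = -56179/28111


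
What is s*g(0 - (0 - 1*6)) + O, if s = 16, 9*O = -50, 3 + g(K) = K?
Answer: 382/9 ≈ 42.444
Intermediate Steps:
g(K) = -3 + K
O = -50/9 (O = (1/9)*(-50) = -50/9 ≈ -5.5556)
s*g(0 - (0 - 1*6)) + O = 16*(-3 + (0 - (0 - 1*6))) - 50/9 = 16*(-3 + (0 - (0 - 6))) - 50/9 = 16*(-3 + (0 - 1*(-6))) - 50/9 = 16*(-3 + (0 + 6)) - 50/9 = 16*(-3 + 6) - 50/9 = 16*3 - 50/9 = 48 - 50/9 = 382/9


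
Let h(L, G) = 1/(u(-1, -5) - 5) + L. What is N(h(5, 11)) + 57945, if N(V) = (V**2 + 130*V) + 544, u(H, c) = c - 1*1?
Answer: 7157305/121 ≈ 59151.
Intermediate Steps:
u(H, c) = -1 + c (u(H, c) = c - 1 = -1 + c)
h(L, G) = -1/11 + L (h(L, G) = 1/((-1 - 5) - 5) + L = 1/(-6 - 5) + L = 1/(-11) + L = -1/11 + L)
N(V) = 544 + V**2 + 130*V
N(h(5, 11)) + 57945 = (544 + (-1/11 + 5)**2 + 130*(-1/11 + 5)) + 57945 = (544 + (54/11)**2 + 130*(54/11)) + 57945 = (544 + 2916/121 + 7020/11) + 57945 = 145960/121 + 57945 = 7157305/121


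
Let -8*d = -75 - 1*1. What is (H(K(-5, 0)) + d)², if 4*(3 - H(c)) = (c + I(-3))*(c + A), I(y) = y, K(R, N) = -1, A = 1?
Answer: 625/4 ≈ 156.25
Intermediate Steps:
H(c) = 3 - (1 + c)*(-3 + c)/4 (H(c) = 3 - (c - 3)*(c + 1)/4 = 3 - (-3 + c)*(1 + c)/4 = 3 - (1 + c)*(-3 + c)/4)
d = 19/2 (d = -(-75 - 1*1)/8 = -(-75 - 1)/8 = -⅛*(-76) = 19/2 ≈ 9.5000)
(H(K(-5, 0)) + d)² = ((15/4 + (½)*(-1) - ¼*(-1)²) + 19/2)² = ((15/4 - ½ - ¼*1) + 19/2)² = ((15/4 - ½ - ¼) + 19/2)² = (3 + 19/2)² = (25/2)² = 625/4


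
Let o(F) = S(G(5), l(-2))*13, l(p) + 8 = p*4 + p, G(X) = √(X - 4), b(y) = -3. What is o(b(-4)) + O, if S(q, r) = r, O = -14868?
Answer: -15102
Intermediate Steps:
G(X) = √(-4 + X)
l(p) = -8 + 5*p (l(p) = -8 + (p*4 + p) = -8 + (4*p + p) = -8 + 5*p)
o(F) = -234 (o(F) = (-8 + 5*(-2))*13 = (-8 - 10)*13 = -18*13 = -234)
o(b(-4)) + O = -234 - 14868 = -15102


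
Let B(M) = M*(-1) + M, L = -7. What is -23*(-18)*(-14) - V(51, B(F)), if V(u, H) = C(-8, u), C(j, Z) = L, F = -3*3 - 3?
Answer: -5789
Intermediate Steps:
F = -12 (F = -9 - 3 = -12)
B(M) = 0 (B(M) = -M + M = 0)
C(j, Z) = -7
V(u, H) = -7
-23*(-18)*(-14) - V(51, B(F)) = -23*(-18)*(-14) - 1*(-7) = 414*(-14) + 7 = -5796 + 7 = -5789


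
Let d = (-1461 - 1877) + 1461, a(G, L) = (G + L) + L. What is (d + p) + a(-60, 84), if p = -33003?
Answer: -34772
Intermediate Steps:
a(G, L) = G + 2*L
d = -1877 (d = -3338 + 1461 = -1877)
(d + p) + a(-60, 84) = (-1877 - 33003) + (-60 + 2*84) = -34880 + (-60 + 168) = -34880 + 108 = -34772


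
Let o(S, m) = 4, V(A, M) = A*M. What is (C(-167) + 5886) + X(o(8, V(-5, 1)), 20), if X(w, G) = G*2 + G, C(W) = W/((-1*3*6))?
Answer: 107195/18 ≈ 5955.3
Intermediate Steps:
C(W) = -W/18 (C(W) = W/((-3*6)) = W/(-18) = W*(-1/18) = -W/18)
X(w, G) = 3*G (X(w, G) = 2*G + G = 3*G)
(C(-167) + 5886) + X(o(8, V(-5, 1)), 20) = (-1/18*(-167) + 5886) + 3*20 = (167/18 + 5886) + 60 = 106115/18 + 60 = 107195/18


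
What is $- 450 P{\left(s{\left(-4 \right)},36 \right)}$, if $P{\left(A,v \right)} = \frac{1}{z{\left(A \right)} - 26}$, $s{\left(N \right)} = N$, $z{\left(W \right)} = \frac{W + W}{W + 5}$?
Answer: $\frac{225}{17} \approx 13.235$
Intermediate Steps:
$z{\left(W \right)} = \frac{2 W}{5 + W}$
$P{\left(A,v \right)} = \frac{1}{-26 + \frac{2 A}{5 + A}}$ ($P{\left(A,v \right)} = \frac{1}{\frac{2 A}{5 + A} - 26} = \frac{1}{-26 + \frac{2 A}{5 + A}}$)
$- 450 P{\left(s{\left(-4 \right)},36 \right)} = - 450 \frac{5 - 4}{2 \left(-65 - -48\right)} = - 450 \cdot \frac{1}{2} \frac{1}{-65 + 48} \cdot 1 = - 450 \cdot \frac{1}{2} \frac{1}{-17} \cdot 1 = - 450 \cdot \frac{1}{2} \left(- \frac{1}{17}\right) 1 = \left(-450\right) \left(- \frac{1}{34}\right) = \frac{225}{17}$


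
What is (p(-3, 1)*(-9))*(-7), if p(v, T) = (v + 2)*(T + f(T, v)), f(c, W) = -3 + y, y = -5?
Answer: 441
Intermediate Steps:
f(c, W) = -8 (f(c, W) = -3 - 5 = -8)
p(v, T) = (-8 + T)*(2 + v) (p(v, T) = (v + 2)*(T - 8) = (2 + v)*(-8 + T) = (-8 + T)*(2 + v))
(p(-3, 1)*(-9))*(-7) = ((-16 - 8*(-3) + 2*1 + 1*(-3))*(-9))*(-7) = ((-16 + 24 + 2 - 3)*(-9))*(-7) = (7*(-9))*(-7) = -63*(-7) = 441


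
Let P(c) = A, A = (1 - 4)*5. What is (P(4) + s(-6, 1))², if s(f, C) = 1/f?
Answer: 8281/36 ≈ 230.03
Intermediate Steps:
A = -15 (A = -3*5 = -15)
P(c) = -15
(P(4) + s(-6, 1))² = (-15 + 1/(-6))² = (-15 - ⅙)² = (-91/6)² = 8281/36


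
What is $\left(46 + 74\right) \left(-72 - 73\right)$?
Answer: $-17400$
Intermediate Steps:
$\left(46 + 74\right) \left(-72 - 73\right) = 120 \left(-72 - 73\right) = 120 \left(-145\right) = -17400$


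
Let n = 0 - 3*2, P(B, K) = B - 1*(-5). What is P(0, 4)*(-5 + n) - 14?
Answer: -69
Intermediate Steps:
P(B, K) = 5 + B (P(B, K) = B + 5 = 5 + B)
n = -6 (n = 0 - 6 = -6)
P(0, 4)*(-5 + n) - 14 = (5 + 0)*(-5 - 6) - 14 = 5*(-11) - 14 = -55 - 14 = -69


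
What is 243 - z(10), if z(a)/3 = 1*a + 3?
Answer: 204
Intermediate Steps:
z(a) = 9 + 3*a (z(a) = 3*(1*a + 3) = 3*(a + 3) = 3*(3 + a) = 9 + 3*a)
243 - z(10) = 243 - (9 + 3*10) = 243 - (9 + 30) = 243 - 1*39 = 243 - 39 = 204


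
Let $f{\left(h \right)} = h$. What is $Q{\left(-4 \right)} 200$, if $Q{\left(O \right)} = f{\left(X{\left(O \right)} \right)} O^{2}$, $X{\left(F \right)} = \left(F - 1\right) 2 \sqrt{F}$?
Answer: $- 64000 i \approx - 64000.0 i$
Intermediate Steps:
$X{\left(F \right)} = 2 \sqrt{F} \left(-1 + F\right)$ ($X{\left(F \right)} = \left(-1 + F\right) 2 \sqrt{F} = 2 \sqrt{F} \left(-1 + F\right)$)
$Q{\left(O \right)} = 2 O^{\frac{5}{2}} \left(-1 + O\right)$ ($Q{\left(O \right)} = 2 \sqrt{O} \left(-1 + O\right) O^{2} = 2 O^{\frac{5}{2}} \left(-1 + O\right)$)
$Q{\left(-4 \right)} 200 = 2 \left(-4\right)^{\frac{5}{2}} \left(-1 - 4\right) 200 = 2 \cdot 32 i \left(-5\right) 200 = - 320 i 200 = - 64000 i$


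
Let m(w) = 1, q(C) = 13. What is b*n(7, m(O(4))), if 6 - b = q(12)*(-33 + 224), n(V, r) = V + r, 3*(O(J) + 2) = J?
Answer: -19816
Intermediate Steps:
O(J) = -2 + J/3
b = -2477 (b = 6 - 13*(-33 + 224) = 6 - 13*191 = 6 - 1*2483 = 6 - 2483 = -2477)
b*n(7, m(O(4))) = -2477*(7 + 1) = -2477*8 = -19816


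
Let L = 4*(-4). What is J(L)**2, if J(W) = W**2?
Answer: 65536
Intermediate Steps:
L = -16
J(L)**2 = ((-16)**2)**2 = 256**2 = 65536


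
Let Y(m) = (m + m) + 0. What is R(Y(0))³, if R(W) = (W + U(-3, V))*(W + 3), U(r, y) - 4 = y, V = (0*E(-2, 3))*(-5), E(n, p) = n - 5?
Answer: 1728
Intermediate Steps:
E(n, p) = -5 + n
Y(m) = 2*m (Y(m) = 2*m + 0 = 2*m)
V = 0 (V = (0*(-5 - 2))*(-5) = (0*(-7))*(-5) = 0*(-5) = 0)
U(r, y) = 4 + y
R(W) = (3 + W)*(4 + W) (R(W) = (W + (4 + 0))*(W + 3) = (W + 4)*(3 + W) = (4 + W)*(3 + W) = (3 + W)*(4 + W))
R(Y(0))³ = (12 + (2*0)² + 7*(2*0))³ = (12 + 0² + 7*0)³ = (12 + 0 + 0)³ = 12³ = 1728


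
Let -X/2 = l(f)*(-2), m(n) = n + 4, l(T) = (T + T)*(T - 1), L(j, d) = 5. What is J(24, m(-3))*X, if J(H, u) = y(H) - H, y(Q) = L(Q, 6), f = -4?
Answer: -3040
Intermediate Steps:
y(Q) = 5
l(T) = 2*T*(-1 + T) (l(T) = (2*T)*(-1 + T) = 2*T*(-1 + T))
m(n) = 4 + n
J(H, u) = 5 - H
X = 160 (X = -2*2*(-4)*(-1 - 4)*(-2) = -2*2*(-4)*(-5)*(-2) = -80*(-2) = -2*(-80) = 160)
J(24, m(-3))*X = (5 - 1*24)*160 = (5 - 24)*160 = -19*160 = -3040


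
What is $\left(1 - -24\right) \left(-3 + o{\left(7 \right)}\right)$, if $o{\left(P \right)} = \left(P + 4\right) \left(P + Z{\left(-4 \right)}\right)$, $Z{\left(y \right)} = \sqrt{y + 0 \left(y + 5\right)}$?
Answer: $1850 + 550 i \approx 1850.0 + 550.0 i$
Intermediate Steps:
$Z{\left(y \right)} = \sqrt{y}$ ($Z{\left(y \right)} = \sqrt{y + 0 \left(5 + y\right)} = \sqrt{y + 0} = \sqrt{y}$)
$o{\left(P \right)} = \left(4 + P\right) \left(P + 2 i\right)$ ($o{\left(P \right)} = \left(P + 4\right) \left(P + \sqrt{-4}\right) = \left(4 + P\right) \left(P + 2 i\right)$)
$\left(1 - -24\right) \left(-3 + o{\left(7 \right)}\right) = \left(1 - -24\right) \left(-3 + \left(7^{2} + 8 i + 2 \cdot 7 \left(2 + i\right)\right)\right) = \left(1 + 24\right) \left(-3 + \left(49 + 8 i + \left(28 + 14 i\right)\right)\right) = 25 \left(-3 + \left(77 + 22 i\right)\right) = 25 \left(74 + 22 i\right) = 1850 + 550 i$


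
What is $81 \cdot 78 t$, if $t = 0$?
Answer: $0$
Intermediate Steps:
$81 \cdot 78 t = 81 \cdot 78 \cdot 0 = 6318 \cdot 0 = 0$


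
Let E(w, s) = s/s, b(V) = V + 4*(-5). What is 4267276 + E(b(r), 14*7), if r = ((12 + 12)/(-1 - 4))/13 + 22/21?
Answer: 4267277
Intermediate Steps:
r = 926/1365 (r = (24/(-5))*(1/13) + 22*(1/21) = (24*(-1/5))*(1/13) + 22/21 = -24/5*1/13 + 22/21 = -24/65 + 22/21 = 926/1365 ≈ 0.67839)
b(V) = -20 + V (b(V) = V - 20 = -20 + V)
E(w, s) = 1
4267276 + E(b(r), 14*7) = 4267276 + 1 = 4267277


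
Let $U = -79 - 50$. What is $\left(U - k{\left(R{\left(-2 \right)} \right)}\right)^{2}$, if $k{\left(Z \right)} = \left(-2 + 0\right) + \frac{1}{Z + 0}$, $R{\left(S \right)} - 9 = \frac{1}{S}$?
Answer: $\frac{4669921}{289} \approx 16159.0$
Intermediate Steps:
$R{\left(S \right)} = 9 + \frac{1}{S}$
$k{\left(Z \right)} = -2 + \frac{1}{Z}$
$U = -129$ ($U = -79 - 50 = -129$)
$\left(U - k{\left(R{\left(-2 \right)} \right)}\right)^{2} = \left(-129 - \left(-2 + \frac{1}{9 + \frac{1}{-2}}\right)\right)^{2} = \left(-129 - \left(-2 + \frac{1}{9 - \frac{1}{2}}\right)\right)^{2} = \left(-129 - \left(-2 + \frac{1}{\frac{17}{2}}\right)\right)^{2} = \left(-129 - \left(-2 + \frac{2}{17}\right)\right)^{2} = \left(-129 - - \frac{32}{17}\right)^{2} = \left(-129 + \frac{32}{17}\right)^{2} = \left(- \frac{2161}{17}\right)^{2} = \frac{4669921}{289}$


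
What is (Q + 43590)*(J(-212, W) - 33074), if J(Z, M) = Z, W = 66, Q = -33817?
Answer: -325304078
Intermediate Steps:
(Q + 43590)*(J(-212, W) - 33074) = (-33817 + 43590)*(-212 - 33074) = 9773*(-33286) = -325304078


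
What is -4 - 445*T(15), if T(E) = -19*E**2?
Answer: 1902371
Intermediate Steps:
-4 - 445*T(15) = -4 - (-8455)*15**2 = -4 - (-8455)*225 = -4 - 445*(-4275) = -4 + 1902375 = 1902371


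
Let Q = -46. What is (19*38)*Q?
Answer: -33212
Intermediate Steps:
(19*38)*Q = (19*38)*(-46) = 722*(-46) = -33212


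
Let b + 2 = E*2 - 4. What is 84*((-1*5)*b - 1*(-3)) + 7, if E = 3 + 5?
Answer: -3941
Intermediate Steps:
E = 8
b = 10 (b = -2 + (8*2 - 4) = -2 + (16 - 4) = -2 + 12 = 10)
84*((-1*5)*b - 1*(-3)) + 7 = 84*(-1*5*10 - 1*(-3)) + 7 = 84*(-5*10 + 3) + 7 = 84*(-50 + 3) + 7 = 84*(-47) + 7 = -3948 + 7 = -3941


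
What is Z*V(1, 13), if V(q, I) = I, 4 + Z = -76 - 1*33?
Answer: -1469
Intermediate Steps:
Z = -113 (Z = -4 + (-76 - 1*33) = -4 + (-76 - 33) = -4 - 109 = -113)
Z*V(1, 13) = -113*13 = -1469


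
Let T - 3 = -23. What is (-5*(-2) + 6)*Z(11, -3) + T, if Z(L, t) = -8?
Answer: -148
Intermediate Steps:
T = -20 (T = 3 - 23 = -20)
(-5*(-2) + 6)*Z(11, -3) + T = (-5*(-2) + 6)*(-8) - 20 = (-1*(-10) + 6)*(-8) - 20 = (10 + 6)*(-8) - 20 = 16*(-8) - 20 = -128 - 20 = -148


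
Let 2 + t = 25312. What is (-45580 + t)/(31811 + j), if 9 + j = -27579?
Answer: -20270/4223 ≈ -4.7999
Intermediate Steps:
t = 25310 (t = -2 + 25312 = 25310)
j = -27588 (j = -9 - 27579 = -27588)
(-45580 + t)/(31811 + j) = (-45580 + 25310)/(31811 - 27588) = -20270/4223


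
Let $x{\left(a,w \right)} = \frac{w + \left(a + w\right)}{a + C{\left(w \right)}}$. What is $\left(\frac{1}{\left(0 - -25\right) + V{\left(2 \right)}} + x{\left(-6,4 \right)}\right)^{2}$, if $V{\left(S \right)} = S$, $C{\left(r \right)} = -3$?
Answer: $\frac{25}{729} \approx 0.034294$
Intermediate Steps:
$x{\left(a,w \right)} = \frac{a + 2 w}{-3 + a}$ ($x{\left(a,w \right)} = \frac{w + \left(a + w\right)}{a - 3} = \frac{a + 2 w}{-3 + a}$)
$\left(\frac{1}{\left(0 - -25\right) + V{\left(2 \right)}} + x{\left(-6,4 \right)}\right)^{2} = \left(\frac{1}{\left(0 - -25\right) + 2} + \frac{-6 + 2 \cdot 4}{-3 - 6}\right)^{2} = \left(\frac{1}{\left(0 + 25\right) + 2} + \frac{-6 + 8}{-9}\right)^{2} = \left(\frac{1}{25 + 2} - \frac{2}{9}\right)^{2} = \left(\frac{1}{27} - \frac{2}{9}\right)^{2} = \left(- \frac{5}{27}\right)^{2} = \frac{25}{729}$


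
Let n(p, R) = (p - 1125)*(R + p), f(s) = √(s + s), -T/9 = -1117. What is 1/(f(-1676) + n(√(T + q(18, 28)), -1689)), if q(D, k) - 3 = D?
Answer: 1/(1910199 - 2814*√10074 + 2*I*√838) ≈ 6.1434e-7 - 2.2e-11*I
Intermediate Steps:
q(D, k) = 3 + D
T = 10053 (T = -9*(-1117) = 10053)
f(s) = √2*√s (f(s) = √(2*s) = √2*√s)
n(p, R) = (-1125 + p)*(R + p)
1/(f(-1676) + n(√(T + q(18, 28)), -1689)) = 1/(√2*√(-1676) + ((√(10053 + (3 + 18)))² - 1125*(-1689) - 1125*√(10053 + (3 + 18)) - 1689*√(10053 + (3 + 18)))) = 1/(√2*(2*I*√419) + ((√(10053 + 21))² + 1900125 - 1125*√(10053 + 21) - 1689*√(10053 + 21))) = 1/(2*I*√838 + ((√10074)² + 1900125 - 1125*√10074 - 1689*√10074)) = 1/(2*I*√838 + (10074 + 1900125 - 1125*√10074 - 1689*√10074)) = 1/(2*I*√838 + (1910199 - 2814*√10074)) = 1/(1910199 - 2814*√10074 + 2*I*√838)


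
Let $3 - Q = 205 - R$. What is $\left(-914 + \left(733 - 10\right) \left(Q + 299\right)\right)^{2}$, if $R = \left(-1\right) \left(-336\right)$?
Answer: $97434501025$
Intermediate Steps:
$R = 336$
$Q = 134$ ($Q = 3 - \left(205 - 336\right) = 3 - -131 = 3 + 131 = 134$)
$\left(-914 + \left(733 - 10\right) \left(Q + 299\right)\right)^{2} = \left(-914 + \left(733 - 10\right) \left(134 + 299\right)\right)^{2} = \left(-914 + 723 \cdot 433\right)^{2} = \left(-914 + 313059\right)^{2} = 312145^{2} = 97434501025$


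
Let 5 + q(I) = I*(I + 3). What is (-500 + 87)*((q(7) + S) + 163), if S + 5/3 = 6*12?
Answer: -369635/3 ≈ -1.2321e+5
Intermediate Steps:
q(I) = -5 + I*(3 + I) (q(I) = -5 + I*(I + 3) = -5 + I*(3 + I))
S = 211/3 (S = -5/3 + 6*12 = -5/3 + 72 = 211/3 ≈ 70.333)
(-500 + 87)*((q(7) + S) + 163) = (-500 + 87)*(((-5 + 7**2 + 3*7) + 211/3) + 163) = -413*(((-5 + 49 + 21) + 211/3) + 163) = -413*((65 + 211/3) + 163) = -413*(406/3 + 163) = -413*895/3 = -369635/3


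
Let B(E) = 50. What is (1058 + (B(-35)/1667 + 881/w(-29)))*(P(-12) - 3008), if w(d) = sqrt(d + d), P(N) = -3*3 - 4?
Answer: -5328246456/1667 + 2661501*I*sqrt(58)/58 ≈ -3.1963e+6 + 3.4947e+5*I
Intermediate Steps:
P(N) = -13 (P(N) = -9 - 4 = -13)
w(d) = sqrt(2)*sqrt(d) (w(d) = sqrt(2*d) = sqrt(2)*sqrt(d))
(1058 + (B(-35)/1667 + 881/w(-29)))*(P(-12) - 3008) = (1058 + (50/1667 + 881/((sqrt(2)*sqrt(-29)))))*(-13 - 3008) = (1058 + (50*(1/1667) + 881/((sqrt(2)*(I*sqrt(29))))))*(-3021) = (1058 + (50/1667 + 881/((I*sqrt(58)))))*(-3021) = (1058 + (50/1667 + 881*(-I*sqrt(58)/58)))*(-3021) = (1058 + (50/1667 - 881*I*sqrt(58)/58))*(-3021) = (1763736/1667 - 881*I*sqrt(58)/58)*(-3021) = -5328246456/1667 + 2661501*I*sqrt(58)/58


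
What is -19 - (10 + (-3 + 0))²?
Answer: -68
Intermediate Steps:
-19 - (10 + (-3 + 0))² = -19 - (10 - 3)² = -19 - 1*7² = -19 - 1*49 = -19 - 49 = -68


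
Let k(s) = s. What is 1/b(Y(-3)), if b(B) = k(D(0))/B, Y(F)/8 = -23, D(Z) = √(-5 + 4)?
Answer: 184*I ≈ 184.0*I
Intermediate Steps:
D(Z) = I (D(Z) = √(-1) = I)
Y(F) = -184 (Y(F) = 8*(-23) = -184)
b(B) = I/B
1/b(Y(-3)) = 1/(I/(-184)) = 1/(I*(-1/184)) = 1/(-I/184) = 184*I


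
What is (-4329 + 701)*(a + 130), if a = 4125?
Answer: -15437140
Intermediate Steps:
(-4329 + 701)*(a + 130) = (-4329 + 701)*(4125 + 130) = -3628*4255 = -15437140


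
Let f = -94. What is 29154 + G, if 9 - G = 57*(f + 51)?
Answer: 31614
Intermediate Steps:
G = 2460 (G = 9 - 57*(-94 + 51) = 9 - 57*(-43) = 9 - 1*(-2451) = 9 + 2451 = 2460)
29154 + G = 29154 + 2460 = 31614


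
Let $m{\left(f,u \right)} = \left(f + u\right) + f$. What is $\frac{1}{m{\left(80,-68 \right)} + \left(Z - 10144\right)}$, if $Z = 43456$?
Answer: $\frac{1}{33404} \approx 2.9937 \cdot 10^{-5}$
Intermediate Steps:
$m{\left(f,u \right)} = u + 2 f$
$\frac{1}{m{\left(80,-68 \right)} + \left(Z - 10144\right)} = \frac{1}{\left(-68 + 2 \cdot 80\right) + \left(43456 - 10144\right)} = \frac{1}{\left(-68 + 160\right) + \left(43456 - 10144\right)} = \frac{1}{92 + 33312} = \frac{1}{33404}$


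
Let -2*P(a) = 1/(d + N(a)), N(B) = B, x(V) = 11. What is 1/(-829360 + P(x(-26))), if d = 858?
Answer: -1738/1441427681 ≈ -1.2057e-6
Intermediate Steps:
P(a) = -1/(2*(858 + a))
1/(-829360 + P(x(-26))) = 1/(-829360 - 1/(1716 + 2*11)) = 1/(-829360 - 1/(1716 + 22)) = 1/(-829360 - 1/1738) = 1/(-1441427681/1738) = -1738/1441427681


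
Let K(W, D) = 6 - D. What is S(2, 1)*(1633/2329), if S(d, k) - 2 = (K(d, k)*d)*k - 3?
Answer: 14697/2329 ≈ 6.3104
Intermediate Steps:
S(d, k) = -1 + d*k*(6 - k) (S(d, k) = 2 + (((6 - k)*d)*k - 3) = 2 + ((d*(6 - k))*k - 3) = 2 + (d*k*(6 - k) - 3) = 2 + (-3 + d*k*(6 - k)) = -1 + d*k*(6 - k))
S(2, 1)*(1633/2329) = (-1 - 1*2*1*(-6 + 1))*(1633/2329) = (-1 - 1*2*1*(-5))*(1633*(1/2329)) = (-1 + 10)*(1633/2329) = 9*(1633/2329) = 14697/2329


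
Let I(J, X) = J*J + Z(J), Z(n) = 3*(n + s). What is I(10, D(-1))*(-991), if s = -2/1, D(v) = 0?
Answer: -122884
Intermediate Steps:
s = -2 (s = -2*1 = -2)
Z(n) = -6 + 3*n (Z(n) = 3*(n - 2) = 3*(-2 + n) = -6 + 3*n)
I(J, X) = -6 + J**2 + 3*J (I(J, X) = J*J + (-6 + 3*J) = J**2 + (-6 + 3*J) = -6 + J**2 + 3*J)
I(10, D(-1))*(-991) = (-6 + 10**2 + 3*10)*(-991) = (-6 + 100 + 30)*(-991) = 124*(-991) = -122884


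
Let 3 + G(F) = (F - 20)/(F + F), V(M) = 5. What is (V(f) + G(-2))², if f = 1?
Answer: 225/4 ≈ 56.250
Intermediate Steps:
G(F) = -3 + (-20 + F)/(2*F) (G(F) = -3 + (F - 20)/(F + F) = -3 + (-20 + F)/((2*F)) = -3 + (-20 + F)*(1/(2*F)) = -3 + (-20 + F)/(2*F))
(V(f) + G(-2))² = (5 + (-5/2 - 10/(-2)))² = (5 + (-5/2 - 10*(-½)))² = (5 + (-5/2 + 5))² = (5 + 5/2)² = (15/2)² = 225/4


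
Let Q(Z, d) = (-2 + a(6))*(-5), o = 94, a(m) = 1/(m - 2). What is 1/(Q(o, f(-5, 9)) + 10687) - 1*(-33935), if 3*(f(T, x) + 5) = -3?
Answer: 1451841109/42783 ≈ 33935.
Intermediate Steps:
f(T, x) = -6 (f(T, x) = -5 + (1/3)*(-3) = -5 - 1 = -6)
a(m) = 1/(-2 + m)
Q(Z, d) = 35/4 (Q(Z, d) = (-2 + 1/(-2 + 6))*(-5) = (-2 + 1/4)*(-5) = -7/4*(-5) = 35/4)
1/(Q(o, f(-5, 9)) + 10687) - 1*(-33935) = 1/(35/4 + 10687) - 1*(-33935) = 1/(42783/4) + 33935 = 4/42783 + 33935 = 1451841109/42783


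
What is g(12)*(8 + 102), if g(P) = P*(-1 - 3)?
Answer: -5280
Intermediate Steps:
g(P) = -4*P (g(P) = P*(-4) = -4*P)
g(12)*(8 + 102) = (-4*12)*(8 + 102) = -48*110 = -5280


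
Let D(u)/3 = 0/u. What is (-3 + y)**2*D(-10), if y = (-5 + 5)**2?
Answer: 0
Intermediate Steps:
D(u) = 0 (D(u) = 3*(0/u) = 3*0 = 0)
y = 0 (y = 0**2 = 0)
(-3 + y)**2*D(-10) = (-3 + 0)**2*0 = (-3)**2*0 = 9*0 = 0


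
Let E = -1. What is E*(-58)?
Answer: 58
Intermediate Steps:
E*(-58) = -1*(-58) = 58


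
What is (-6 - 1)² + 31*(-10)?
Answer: -261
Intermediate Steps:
(-6 - 1)² + 31*(-10) = (-7)² - 310 = 49 - 310 = -261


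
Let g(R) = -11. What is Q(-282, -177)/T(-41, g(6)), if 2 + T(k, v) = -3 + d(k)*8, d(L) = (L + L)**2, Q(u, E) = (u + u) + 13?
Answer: -551/53787 ≈ -0.010244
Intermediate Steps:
Q(u, E) = 13 + 2*u (Q(u, E) = 2*u + 13 = 13 + 2*u)
d(L) = 4*L**2 (d(L) = (2*L)**2 = 4*L**2)
T(k, v) = -5 + 32*k**2 (T(k, v) = -2 + (-3 + (4*k**2)*8) = -2 + (-3 + 32*k**2) = -5 + 32*k**2)
Q(-282, -177)/T(-41, g(6)) = (13 + 2*(-282))/(-5 + 32*(-41)**2) = (13 - 564)/(-5 + 32*1681) = -551/(-5 + 53792) = -551/53787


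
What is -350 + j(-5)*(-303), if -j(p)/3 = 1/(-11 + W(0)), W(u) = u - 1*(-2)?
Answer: -451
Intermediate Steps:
W(u) = 2 + u (W(u) = u + 2 = 2 + u)
j(p) = ⅓ (j(p) = -3/(-11 + (2 + 0)) = -3/(-11 + 2) = -3/(-9) = -3*(-⅑) = ⅓)
-350 + j(-5)*(-303) = -350 + (⅓)*(-303) = -350 - 101 = -451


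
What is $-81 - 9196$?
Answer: $-9277$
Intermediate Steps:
$-81 - 9196 = -9277$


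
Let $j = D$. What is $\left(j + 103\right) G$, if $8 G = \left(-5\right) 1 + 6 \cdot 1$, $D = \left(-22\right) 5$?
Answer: $- \frac{7}{8} \approx -0.875$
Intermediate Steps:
$D = -110$
$j = -110$
$G = \frac{1}{8}$ ($G = \frac{\left(-5\right) 1 + 6 \cdot 1}{8} = \frac{-5 + 6}{8} = \frac{1}{8} \cdot 1 = \frac{1}{8} \approx 0.125$)
$\left(j + 103\right) G = \left(-110 + 103\right) \frac{1}{8} = \left(-7\right) \frac{1}{8} = - \frac{7}{8}$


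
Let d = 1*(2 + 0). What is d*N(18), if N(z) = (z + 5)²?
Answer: 1058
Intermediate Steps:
d = 2 (d = 1*2 = 2)
N(z) = (5 + z)²
d*N(18) = 2*(5 + 18)² = 2*23² = 2*529 = 1058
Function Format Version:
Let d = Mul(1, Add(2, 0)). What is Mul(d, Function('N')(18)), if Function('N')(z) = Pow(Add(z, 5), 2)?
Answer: 1058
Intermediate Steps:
d = 2 (d = Mul(1, 2) = 2)
Function('N')(z) = Pow(Add(5, z), 2)
Mul(d, Function('N')(18)) = Mul(2, Pow(Add(5, 18), 2)) = Mul(2, Pow(23, 2)) = Mul(2, 529) = 1058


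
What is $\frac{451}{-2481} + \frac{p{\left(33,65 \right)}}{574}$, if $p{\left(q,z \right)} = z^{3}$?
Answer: $\frac{681085751}{1424094} \approx 478.26$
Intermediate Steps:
$\frac{451}{-2481} + \frac{p{\left(33,65 \right)}}{574} = \frac{451}{-2481} + \frac{65^{3}}{574} = 451 \left(- \frac{1}{2481}\right) + 274625 \cdot \frac{1}{574} = - \frac{451}{2481} + \frac{274625}{574} = \frac{681085751}{1424094}$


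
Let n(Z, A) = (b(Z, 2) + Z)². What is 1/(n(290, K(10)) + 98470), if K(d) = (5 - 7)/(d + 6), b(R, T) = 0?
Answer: 1/182570 ≈ 5.4773e-6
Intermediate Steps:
K(d) = -2/(6 + d)
n(Z, A) = Z² (n(Z, A) = (0 + Z)² = Z²)
1/(n(290, K(10)) + 98470) = 1/(290² + 98470) = 1/(84100 + 98470) = 1/182570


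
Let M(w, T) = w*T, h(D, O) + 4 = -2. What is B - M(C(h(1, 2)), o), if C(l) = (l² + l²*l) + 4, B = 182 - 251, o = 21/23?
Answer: 2109/23 ≈ 91.696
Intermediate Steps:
h(D, O) = -6 (h(D, O) = -4 - 2 = -6)
o = 21/23 (o = 21*(1/23) = 21/23 ≈ 0.91304)
B = -69
C(l) = 4 + l² + l³ (C(l) = (l² + l³) + 4 = 4 + l² + l³)
M(w, T) = T*w
B - M(C(h(1, 2)), o) = -69 - 21*(4 + (-6)² + (-6)³)/23 = -69 - 21*(4 + 36 - 216)/23 = -69 - 21*(-176)/23 = -69 - 1*(-3696/23) = -69 + 3696/23 = 2109/23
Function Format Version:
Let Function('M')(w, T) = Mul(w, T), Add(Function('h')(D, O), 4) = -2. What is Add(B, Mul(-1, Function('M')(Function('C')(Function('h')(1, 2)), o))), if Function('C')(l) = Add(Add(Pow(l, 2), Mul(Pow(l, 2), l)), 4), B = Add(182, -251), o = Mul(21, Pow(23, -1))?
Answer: Rational(2109, 23) ≈ 91.696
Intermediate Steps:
Function('h')(D, O) = -6 (Function('h')(D, O) = Add(-4, -2) = -6)
o = Rational(21, 23) (o = Mul(21, Rational(1, 23)) = Rational(21, 23) ≈ 0.91304)
B = -69
Function('C')(l) = Add(4, Pow(l, 2), Pow(l, 3)) (Function('C')(l) = Add(Add(Pow(l, 2), Pow(l, 3)), 4) = Add(4, Pow(l, 2), Pow(l, 3)))
Function('M')(w, T) = Mul(T, w)
Add(B, Mul(-1, Function('M')(Function('C')(Function('h')(1, 2)), o))) = Add(-69, Mul(-1, Mul(Rational(21, 23), Add(4, Pow(-6, 2), Pow(-6, 3))))) = Add(-69, Mul(-1, Mul(Rational(21, 23), Add(4, 36, -216)))) = Add(-69, Mul(-1, Mul(Rational(21, 23), -176))) = Add(-69, Mul(-1, Rational(-3696, 23))) = Add(-69, Rational(3696, 23)) = Rational(2109, 23)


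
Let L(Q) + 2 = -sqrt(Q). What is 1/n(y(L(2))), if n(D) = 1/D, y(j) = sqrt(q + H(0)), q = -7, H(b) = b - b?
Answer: I*sqrt(7) ≈ 2.6458*I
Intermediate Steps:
H(b) = 0
L(Q) = -2 - sqrt(Q)
y(j) = I*sqrt(7) (y(j) = sqrt(-7 + 0) = sqrt(-7) = I*sqrt(7))
1/n(y(L(2))) = 1/(1/(I*sqrt(7))) = 1/(-I*sqrt(7)/7) = I*sqrt(7)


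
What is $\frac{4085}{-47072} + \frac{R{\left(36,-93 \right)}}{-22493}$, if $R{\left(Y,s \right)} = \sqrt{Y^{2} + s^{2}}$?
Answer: $- \frac{4085}{47072} - \frac{3 \sqrt{1105}}{22493} \approx -0.091215$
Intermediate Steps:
$\frac{4085}{-47072} + \frac{R{\left(36,-93 \right)}}{-22493} = \frac{4085}{-47072} + \frac{\sqrt{36^{2} + \left(-93\right)^{2}}}{-22493} = 4085 \left(- \frac{1}{47072}\right) + \sqrt{1296 + 8649} \left(- \frac{1}{22493}\right) = - \frac{4085}{47072} + \sqrt{9945} \left(- \frac{1}{22493}\right) = - \frac{4085}{47072} + 3 \sqrt{1105} \left(- \frac{1}{22493}\right) = - \frac{4085}{47072} - \frac{3 \sqrt{1105}}{22493}$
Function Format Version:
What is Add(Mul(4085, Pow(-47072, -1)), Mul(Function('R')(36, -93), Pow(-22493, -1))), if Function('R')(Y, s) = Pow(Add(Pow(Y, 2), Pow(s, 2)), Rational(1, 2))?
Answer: Add(Rational(-4085, 47072), Mul(Rational(-3, 22493), Pow(1105, Rational(1, 2)))) ≈ -0.091215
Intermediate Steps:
Add(Mul(4085, Pow(-47072, -1)), Mul(Function('R')(36, -93), Pow(-22493, -1))) = Add(Mul(4085, Pow(-47072, -1)), Mul(Pow(Add(Pow(36, 2), Pow(-93, 2)), Rational(1, 2)), Pow(-22493, -1))) = Add(Mul(4085, Rational(-1, 47072)), Mul(Pow(Add(1296, 8649), Rational(1, 2)), Rational(-1, 22493))) = Add(Rational(-4085, 47072), Mul(Pow(9945, Rational(1, 2)), Rational(-1, 22493))) = Add(Rational(-4085, 47072), Mul(Mul(3, Pow(1105, Rational(1, 2))), Rational(-1, 22493))) = Add(Rational(-4085, 47072), Mul(Rational(-3, 22493), Pow(1105, Rational(1, 2))))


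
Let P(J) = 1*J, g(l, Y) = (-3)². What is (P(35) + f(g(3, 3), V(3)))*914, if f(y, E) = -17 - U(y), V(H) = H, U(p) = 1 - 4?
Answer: 19194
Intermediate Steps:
U(p) = -3
g(l, Y) = 9
P(J) = J
f(y, E) = -14 (f(y, E) = -17 - 1*(-3) = -17 + 3 = -14)
(P(35) + f(g(3, 3), V(3)))*914 = (35 - 14)*914 = 21*914 = 19194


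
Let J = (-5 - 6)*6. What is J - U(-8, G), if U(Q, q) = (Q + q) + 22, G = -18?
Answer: -62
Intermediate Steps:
J = -66 (J = -11*6 = -66)
U(Q, q) = 22 + Q + q
J - U(-8, G) = -66 - (22 - 8 - 18) = -66 - 1*(-4) = -66 + 4 = -62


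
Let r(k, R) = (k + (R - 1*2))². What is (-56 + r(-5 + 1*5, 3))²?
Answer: 3025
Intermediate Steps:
r(k, R) = (-2 + R + k)² (r(k, R) = (k + (R - 2))² = (k + (-2 + R))² = (-2 + R + k)²)
(-56 + r(-5 + 1*5, 3))² = (-56 + (-2 + 3 + (-5 + 1*5))²)² = (-56 + (-2 + 3 + (-5 + 5))²)² = (-56 + (-2 + 3 + 0)²)² = (-56 + 1²)² = (-56 + 1)² = (-55)² = 3025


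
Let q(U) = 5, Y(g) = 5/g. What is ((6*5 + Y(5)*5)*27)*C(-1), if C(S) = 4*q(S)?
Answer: 18900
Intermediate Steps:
C(S) = 20 (C(S) = 4*5 = 20)
((6*5 + Y(5)*5)*27)*C(-1) = ((6*5 + (5/5)*5)*27)*20 = ((30 + (5*(⅕))*5)*27)*20 = ((30 + 1*5)*27)*20 = ((30 + 5)*27)*20 = (35*27)*20 = 945*20 = 18900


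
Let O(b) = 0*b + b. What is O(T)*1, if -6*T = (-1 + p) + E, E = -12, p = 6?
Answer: 7/6 ≈ 1.1667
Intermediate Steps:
T = 7/6 (T = -((-1 + 6) - 12)/6 = -(5 - 12)/6 = -1/6*(-7) = 7/6 ≈ 1.1667)
O(b) = b (O(b) = 0 + b = b)
O(T)*1 = (7/6)*1 = 7/6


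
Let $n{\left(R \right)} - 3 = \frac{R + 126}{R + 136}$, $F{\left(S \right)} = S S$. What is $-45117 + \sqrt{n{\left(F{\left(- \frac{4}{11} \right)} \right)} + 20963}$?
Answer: $-45117 + \frac{\sqrt{355555546813}}{4118} \approx -44972.0$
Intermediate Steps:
$F{\left(S \right)} = S^{2}$
$n{\left(R \right)} = 3 + \frac{126 + R}{136 + R}$ ($n{\left(R \right)} = 3 + \frac{R + 126}{R + 136} = 3 + \frac{126 + R}{136 + R}$)
$-45117 + \sqrt{n{\left(F{\left(- \frac{4}{11} \right)} \right)} + 20963} = -45117 + \sqrt{\frac{2 \left(267 + 2 \left(- \frac{4}{11}\right)^{2}\right)}{136 + \left(- \frac{4}{11}\right)^{2}} + 20963} = -45117 + \sqrt{\frac{2 \left(267 + 2 \cdot \frac{16}{121}\right)}{136 + \frac{16}{121}} + 20963} = -45117 + \sqrt{\frac{2 \left(267 + \frac{32}{121}\right)}{\frac{16472}{121}} + 20963} = -45117 + \sqrt{2 \cdot \frac{121}{16472} \cdot \frac{32339}{121} + 20963} = -45117 + \sqrt{\frac{32339}{8236} + 20963} = -45117 + \sqrt{\frac{172683607}{8236}} = -45117 + \frac{\sqrt{355555546813}}{4118}$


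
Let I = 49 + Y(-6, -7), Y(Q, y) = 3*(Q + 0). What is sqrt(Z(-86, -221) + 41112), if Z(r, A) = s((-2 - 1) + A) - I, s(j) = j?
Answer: sqrt(40857) ≈ 202.13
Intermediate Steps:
Y(Q, y) = 3*Q
I = 31 (I = 49 + 3*(-6) = 49 - 18 = 31)
Z(r, A) = -34 + A (Z(r, A) = ((-2 - 1) + A) - 1*31 = (-3 + A) - 31 = -34 + A)
sqrt(Z(-86, -221) + 41112) = sqrt((-34 - 221) + 41112) = sqrt(-255 + 41112) = sqrt(40857)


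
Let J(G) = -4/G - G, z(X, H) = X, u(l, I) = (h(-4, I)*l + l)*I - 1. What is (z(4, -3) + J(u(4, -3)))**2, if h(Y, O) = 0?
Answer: 50625/169 ≈ 299.56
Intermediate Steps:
u(l, I) = -1 + I*l (u(l, I) = (0*l + l)*I - 1 = (0 + l)*I - 1 = l*I - 1 = I*l - 1 = -1 + I*l)
J(G) = -G - 4/G
(z(4, -3) + J(u(4, -3)))**2 = (4 + (-(-1 - 3*4) - 4/(-1 - 3*4)))**2 = (4 + (-(-1 - 12) - 4/(-1 - 12)))**2 = (4 + (-1*(-13) - 4/(-13)))**2 = (4 + (13 - 4*(-1/13)))**2 = (4 + (13 + 4/13))**2 = (4 + 173/13)**2 = (225/13)**2 = 50625/169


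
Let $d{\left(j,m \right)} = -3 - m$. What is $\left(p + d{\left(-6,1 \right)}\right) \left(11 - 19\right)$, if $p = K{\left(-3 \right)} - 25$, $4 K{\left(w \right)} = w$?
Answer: $238$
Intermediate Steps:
$K{\left(w \right)} = \frac{w}{4}$
$p = - \frac{103}{4}$ ($p = \frac{1}{4} \left(-3\right) - 25 = - \frac{3}{4} - 25 = - \frac{103}{4} \approx -25.75$)
$\left(p + d{\left(-6,1 \right)}\right) \left(11 - 19\right) = \left(- \frac{103}{4} - 4\right) \left(11 - 19\right) = \left(- \frac{103}{4} - 4\right) \left(-8\right) = \left(- \frac{119}{4}\right) \left(-8\right) = 238$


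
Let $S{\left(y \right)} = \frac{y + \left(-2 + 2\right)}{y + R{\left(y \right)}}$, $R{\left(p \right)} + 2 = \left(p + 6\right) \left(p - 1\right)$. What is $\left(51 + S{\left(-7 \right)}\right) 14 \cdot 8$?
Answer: $6496$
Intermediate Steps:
$R{\left(p \right)} = -2 + \left(-1 + p\right) \left(6 + p\right)$ ($R{\left(p \right)} = -2 + \left(p + 6\right) \left(p - 1\right) = -2 + \left(6 + p\right) \left(-1 + p\right) = -2 + \left(-1 + p\right) \left(6 + p\right)$)
$S{\left(y \right)} = \frac{y}{-8 + y^{2} + 6 y}$ ($S{\left(y \right)} = \frac{y + \left(-2 + 2\right)}{y + \left(-8 + y^{2} + 5 y\right)} = \frac{y + 0}{-8 + y^{2} + 6 y} = \frac{y}{-8 + y^{2} + 6 y}$)
$\left(51 + S{\left(-7 \right)}\right) 14 \cdot 8 = \left(51 - \frac{7}{-8 + \left(-7\right)^{2} + 6 \left(-7\right)}\right) 14 \cdot 8 = \left(51 - \frac{7}{-8 + 49 - 42}\right) 112 = \left(51 - \frac{7}{-1}\right) 112 = \left(51 - -7\right) 112 = \left(51 + 7\right) 112 = 58 \cdot 112 = 6496$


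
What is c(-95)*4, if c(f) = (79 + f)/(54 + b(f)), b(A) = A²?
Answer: -64/9079 ≈ -0.0070492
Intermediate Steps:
c(f) = (79 + f)/(54 + f²)
c(-95)*4 = ((79 - 95)/(54 + (-95)²))*4 = (-16/(54 + 9025))*4 = (-16/9079)*4 = ((1/9079)*(-16))*4 = -16/9079*4 = -64/9079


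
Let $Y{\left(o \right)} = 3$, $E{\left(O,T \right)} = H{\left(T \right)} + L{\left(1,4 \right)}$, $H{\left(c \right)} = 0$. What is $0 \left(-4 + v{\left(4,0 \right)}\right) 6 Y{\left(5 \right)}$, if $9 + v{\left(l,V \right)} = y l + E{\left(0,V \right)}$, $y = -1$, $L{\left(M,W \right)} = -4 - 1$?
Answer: $0$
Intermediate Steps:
$L{\left(M,W \right)} = -5$
$E{\left(O,T \right)} = -5$ ($E{\left(O,T \right)} = 0 - 5 = -5$)
$v{\left(l,V \right)} = -14 - l$ ($v{\left(l,V \right)} = -9 - \left(5 + l\right) = -14 - l$)
$0 \left(-4 + v{\left(4,0 \right)}\right) 6 Y{\left(5 \right)} = 0 \left(-4 - 18\right) 6 \cdot 3 = 0 \left(-22\right) 6 \cdot 3 = 0 \cdot 6 \cdot 3 = 0 \cdot 3 = 0$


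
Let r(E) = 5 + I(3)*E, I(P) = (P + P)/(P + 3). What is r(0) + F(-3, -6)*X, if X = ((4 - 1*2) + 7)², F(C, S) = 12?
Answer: 977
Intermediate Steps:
I(P) = 2*P/(3 + P) (I(P) = (2*P)/(3 + P) = 2*P/(3 + P))
r(E) = 5 + E (r(E) = 5 + (2*3/(3 + 3))*E = 5 + (2*3/6)*E = 5 + (2*3*(⅙))*E = 5 + 1*E = 5 + E)
X = 81 (X = ((4 - 2) + 7)² = (2 + 7)² = 9² = 81)
r(0) + F(-3, -6)*X = (5 + 0) + 12*81 = 5 + 972 = 977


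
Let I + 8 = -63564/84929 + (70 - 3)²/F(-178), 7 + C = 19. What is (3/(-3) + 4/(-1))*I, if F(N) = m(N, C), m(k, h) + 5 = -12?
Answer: 1969386065/1443793 ≈ 1364.0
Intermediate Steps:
C = 12 (C = -7 + 19 = 12)
m(k, h) = -17 (m(k, h) = -5 - 12 = -17)
F(N) = -17
I = -393877213/1443793 (I = -8 + (-63564/84929 + (70 - 3)²/(-17)) = -8 + (-63564*1/84929 + 67²*(-1/17)) = -8 + (-63564/84929 + 4489*(-1/17)) = -8 + (-63564/84929 - 4489/17) = -8 - 382326869/1443793 = -393877213/1443793 ≈ -272.81)
(3/(-3) + 4/(-1))*I = (3/(-3) + 4/(-1))*(-393877213/1443793) = (3*(-⅓) + 4*(-1))*(-393877213/1443793) = (-1 - 4)*(-393877213/1443793) = -5*(-393877213/1443793) = 1969386065/1443793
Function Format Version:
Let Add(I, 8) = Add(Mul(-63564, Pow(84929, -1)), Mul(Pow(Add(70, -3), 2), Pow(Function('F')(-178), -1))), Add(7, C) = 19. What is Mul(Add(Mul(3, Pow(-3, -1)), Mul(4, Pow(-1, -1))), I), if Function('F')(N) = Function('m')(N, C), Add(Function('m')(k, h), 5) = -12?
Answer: Rational(1969386065, 1443793) ≈ 1364.0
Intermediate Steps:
C = 12 (C = Add(-7, 19) = 12)
Function('m')(k, h) = -17 (Function('m')(k, h) = Add(-5, -12) = -17)
Function('F')(N) = -17
I = Rational(-393877213, 1443793) (I = Add(-8, Add(Mul(-63564, Pow(84929, -1)), Mul(Pow(Add(70, -3), 2), Pow(-17, -1)))) = Add(-8, Add(Mul(-63564, Rational(1, 84929)), Mul(Pow(67, 2), Rational(-1, 17)))) = Add(-8, Add(Rational(-63564, 84929), Mul(4489, Rational(-1, 17)))) = Add(-8, Add(Rational(-63564, 84929), Rational(-4489, 17))) = Add(-8, Rational(-382326869, 1443793)) = Rational(-393877213, 1443793) ≈ -272.81)
Mul(Add(Mul(3, Pow(-3, -1)), Mul(4, Pow(-1, -1))), I) = Mul(Add(Mul(3, Pow(-3, -1)), Mul(4, Pow(-1, -1))), Rational(-393877213, 1443793)) = Mul(Add(Mul(3, Rational(-1, 3)), Mul(4, -1)), Rational(-393877213, 1443793)) = Mul(Add(-1, -4), Rational(-393877213, 1443793)) = Mul(-5, Rational(-393877213, 1443793)) = Rational(1969386065, 1443793)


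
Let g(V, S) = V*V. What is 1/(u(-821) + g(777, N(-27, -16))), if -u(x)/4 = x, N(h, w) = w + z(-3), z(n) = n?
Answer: 1/607013 ≈ 1.6474e-6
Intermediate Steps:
N(h, w) = -3 + w (N(h, w) = w - 3 = -3 + w)
u(x) = -4*x
g(V, S) = V²
1/(u(-821) + g(777, N(-27, -16))) = 1/(-4*(-821) + 777²) = 1/(3284 + 603729) = 1/607013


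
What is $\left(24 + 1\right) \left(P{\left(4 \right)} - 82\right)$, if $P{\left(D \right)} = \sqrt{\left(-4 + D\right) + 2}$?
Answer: $-2050 + 25 \sqrt{2} \approx -2014.6$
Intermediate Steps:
$P{\left(D \right)} = \sqrt{-2 + D}$
$\left(24 + 1\right) \left(P{\left(4 \right)} - 82\right) = \left(24 + 1\right) \left(\sqrt{-2 + 4} - 82\right) = 25 \left(\sqrt{2} - 82\right) = 25 \left(-82 + \sqrt{2}\right) = -2050 + 25 \sqrt{2}$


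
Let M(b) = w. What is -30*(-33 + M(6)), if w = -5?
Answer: 1140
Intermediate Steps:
M(b) = -5
-30*(-33 + M(6)) = -30*(-33 - 5) = -30*(-38) = 1140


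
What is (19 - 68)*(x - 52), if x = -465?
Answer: 25333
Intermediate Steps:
(19 - 68)*(x - 52) = (19 - 68)*(-465 - 52) = -49*(-517) = 25333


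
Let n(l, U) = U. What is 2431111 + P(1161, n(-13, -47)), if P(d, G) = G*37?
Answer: 2429372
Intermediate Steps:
P(d, G) = 37*G
2431111 + P(1161, n(-13, -47)) = 2431111 + 37*(-47) = 2431111 - 1739 = 2429372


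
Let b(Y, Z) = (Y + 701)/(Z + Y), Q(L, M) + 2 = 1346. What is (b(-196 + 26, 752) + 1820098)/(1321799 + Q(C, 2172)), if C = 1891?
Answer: 353099189/256689742 ≈ 1.3756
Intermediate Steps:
Q(L, M) = 1344 (Q(L, M) = -2 + 1346 = 1344)
b(Y, Z) = (701 + Y)/(Y + Z)
(b(-196 + 26, 752) + 1820098)/(1321799 + Q(C, 2172)) = ((701 + (-196 + 26))/((-196 + 26) + 752) + 1820098)/(1321799 + 1344) = ((701 - 170)/(-170 + 752) + 1820098)/1323143 = (531/582 + 1820098)*(1/1323143) = ((1/582)*531 + 1820098)*(1/1323143) = (177/194 + 1820098)*(1/1323143) = (353099189/194)*(1/1323143) = 353099189/256689742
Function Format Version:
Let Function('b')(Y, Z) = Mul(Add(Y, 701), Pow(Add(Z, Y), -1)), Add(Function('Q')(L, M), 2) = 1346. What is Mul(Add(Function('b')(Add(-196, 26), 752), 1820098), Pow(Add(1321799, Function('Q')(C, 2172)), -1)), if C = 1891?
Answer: Rational(353099189, 256689742) ≈ 1.3756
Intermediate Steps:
Function('Q')(L, M) = 1344 (Function('Q')(L, M) = Add(-2, 1346) = 1344)
Function('b')(Y, Z) = Mul(Pow(Add(Y, Z), -1), Add(701, Y)) (Function('b')(Y, Z) = Mul(Add(701, Y), Pow(Add(Y, Z), -1)) = Mul(Pow(Add(Y, Z), -1), Add(701, Y)))
Mul(Add(Function('b')(Add(-196, 26), 752), 1820098), Pow(Add(1321799, Function('Q')(C, 2172)), -1)) = Mul(Add(Mul(Pow(Add(Add(-196, 26), 752), -1), Add(701, Add(-196, 26))), 1820098), Pow(Add(1321799, 1344), -1)) = Mul(Add(Mul(Pow(Add(-170, 752), -1), Add(701, -170)), 1820098), Pow(1323143, -1)) = Mul(Add(Mul(Pow(582, -1), 531), 1820098), Rational(1, 1323143)) = Mul(Add(Mul(Rational(1, 582), 531), 1820098), Rational(1, 1323143)) = Mul(Add(Rational(177, 194), 1820098), Rational(1, 1323143)) = Mul(Rational(353099189, 194), Rational(1, 1323143)) = Rational(353099189, 256689742)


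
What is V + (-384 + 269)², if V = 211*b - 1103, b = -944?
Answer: -187062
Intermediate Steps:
V = -200287 (V = 211*(-944) - 1103 = -199184 - 1103 = -200287)
V + (-384 + 269)² = -200287 + (-384 + 269)² = -200287 + (-115)² = -200287 + 13225 = -187062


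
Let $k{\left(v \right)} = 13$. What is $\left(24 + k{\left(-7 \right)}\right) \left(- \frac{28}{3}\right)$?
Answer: $- \frac{1036}{3} \approx -345.33$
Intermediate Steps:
$\left(24 + k{\left(-7 \right)}\right) \left(- \frac{28}{3}\right) = \left(24 + 13\right) \left(- \frac{28}{3}\right) = 37 \left(\left(-28\right) \frac{1}{3}\right) = 37 \left(- \frac{28}{3}\right) = - \frac{1036}{3}$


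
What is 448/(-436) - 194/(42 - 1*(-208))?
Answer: -24573/13625 ≈ -1.8035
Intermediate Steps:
448/(-436) - 194/(42 - 1*(-208)) = 448*(-1/436) - 194/(42 + 208) = -112/109 - 194/250 = -112/109 - 194*1/250 = -112/109 - 97/125 = -24573/13625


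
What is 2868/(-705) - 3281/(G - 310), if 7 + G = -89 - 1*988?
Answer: -33037/19270 ≈ -1.7144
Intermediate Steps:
G = -1084 (G = -7 + (-89 - 1*988) = -7 + (-89 - 988) = -7 - 1077 = -1084)
2868/(-705) - 3281/(G - 310) = 2868/(-705) - 3281/(-1084 - 310) = 2868*(-1/705) - 3281/(-1394) = -956/235 - 3281*(-1/1394) = -956/235 + 193/82 = -33037/19270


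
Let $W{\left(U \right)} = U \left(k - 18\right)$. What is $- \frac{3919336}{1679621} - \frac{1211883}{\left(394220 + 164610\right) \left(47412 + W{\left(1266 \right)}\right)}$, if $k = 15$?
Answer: $- \frac{31842424502540221}{13645695408665340} \approx -2.3335$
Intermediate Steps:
$W{\left(U \right)} = - 3 U$ ($W{\left(U \right)} = U \left(15 - 18\right) = U \left(-3\right) = - 3 U$)
$- \frac{3919336}{1679621} - \frac{1211883}{\left(394220 + 164610\right) \left(47412 + W{\left(1266 \right)}\right)} = - \frac{3919336}{1679621} - \frac{1211883}{\left(394220 + 164610\right) \left(47412 - 3798\right)} = \left(-3919336\right) \frac{1}{1679621} - \frac{1211883}{558830 \left(47412 - 3798\right)} = - \frac{3919336}{1679621} - \frac{1211883}{558830 \cdot 43614} = - \frac{3919336}{1679621} - \frac{1211883}{24372811620} = - \frac{3919336}{1679621} - \frac{403961}{8124270540} = - \frac{31842424502540221}{13645695408665340}$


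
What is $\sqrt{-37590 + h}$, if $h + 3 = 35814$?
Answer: $i \sqrt{1779} \approx 42.178 i$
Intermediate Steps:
$h = 35811$ ($h = -3 + 35814 = 35811$)
$\sqrt{-37590 + h} = \sqrt{-37590 + 35811} = \sqrt{-1779} = i \sqrt{1779}$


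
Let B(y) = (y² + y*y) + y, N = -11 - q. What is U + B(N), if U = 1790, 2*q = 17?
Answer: 2531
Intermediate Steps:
q = 17/2 (q = (½)*17 = 17/2 ≈ 8.5000)
N = -39/2 (N = -11 - 1*17/2 = -11 - 17/2 = -39/2 ≈ -19.500)
B(y) = y + 2*y² (B(y) = (y² + y²) + y = 2*y² + y = y + 2*y²)
U + B(N) = 1790 - 39*(1 + 2*(-39/2))/2 = 1790 - 39*(1 - 39)/2 = 1790 - 39/2*(-38) = 1790 + 741 = 2531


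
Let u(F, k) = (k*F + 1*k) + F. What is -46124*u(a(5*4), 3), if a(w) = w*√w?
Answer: -138372 - 7379840*√5 ≈ -1.6640e+7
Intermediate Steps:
a(w) = w^(3/2)
u(F, k) = F + k + F*k (u(F, k) = (F*k + k) + F = (k + F*k) + F = F + k + F*k)
-46124*u(a(5*4), 3) = -46124*((5*4)^(3/2) + 3 + (5*4)^(3/2)*3) = -46124*(20^(3/2) + 3 + 20^(3/2)*3) = -46124*(40*√5 + 3 + (40*√5)*3) = -46124*(40*√5 + 3 + 120*√5) = -46124*(3 + 160*√5) = -138372 - 7379840*√5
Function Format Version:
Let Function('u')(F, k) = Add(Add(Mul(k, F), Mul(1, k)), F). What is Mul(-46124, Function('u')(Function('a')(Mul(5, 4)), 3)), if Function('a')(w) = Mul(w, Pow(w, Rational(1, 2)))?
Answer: Add(-138372, Mul(-7379840, Pow(5, Rational(1, 2)))) ≈ -1.6640e+7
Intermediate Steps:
Function('a')(w) = Pow(w, Rational(3, 2))
Function('u')(F, k) = Add(F, k, Mul(F, k)) (Function('u')(F, k) = Add(Add(Mul(F, k), k), F) = Add(Add(k, Mul(F, k)), F) = Add(F, k, Mul(F, k)))
Mul(-46124, Function('u')(Function('a')(Mul(5, 4)), 3)) = Mul(-46124, Add(Pow(Mul(5, 4), Rational(3, 2)), 3, Mul(Pow(Mul(5, 4), Rational(3, 2)), 3))) = Mul(-46124, Add(Pow(20, Rational(3, 2)), 3, Mul(Pow(20, Rational(3, 2)), 3))) = Mul(-46124, Add(Mul(40, Pow(5, Rational(1, 2))), 3, Mul(Mul(40, Pow(5, Rational(1, 2))), 3))) = Mul(-46124, Add(Mul(40, Pow(5, Rational(1, 2))), 3, Mul(120, Pow(5, Rational(1, 2))))) = Mul(-46124, Add(3, Mul(160, Pow(5, Rational(1, 2))))) = Add(-138372, Mul(-7379840, Pow(5, Rational(1, 2))))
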